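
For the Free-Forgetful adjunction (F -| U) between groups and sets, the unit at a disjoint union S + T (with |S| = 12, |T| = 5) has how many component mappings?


The unit eta_X: X -> U(F(X)) of the Free-Forgetful adjunction
maps each element of X to a generator of F(X). For X = S + T (disjoint
union in Set), |S + T| = |S| + |T|.
Total mappings = 12 + 5 = 17.

17


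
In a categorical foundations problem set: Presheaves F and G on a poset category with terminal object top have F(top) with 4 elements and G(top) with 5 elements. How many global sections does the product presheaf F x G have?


Global sections of a presheaf on a poset with terminal top satisfy
Gamma(H) ~ H(top). Presheaves admit pointwise products, so
(F x G)(top) = F(top) x G(top) (Cartesian product).
|Gamma(F x G)| = |F(top)| * |G(top)| = 4 * 5 = 20.

20


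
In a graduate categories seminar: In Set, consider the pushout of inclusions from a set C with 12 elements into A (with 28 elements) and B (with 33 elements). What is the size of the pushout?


The pushout A +_C B identifies the images of C in A and B.
|A +_C B| = |A| + |B| - |C| (for injections).
= 28 + 33 - 12 = 49

49


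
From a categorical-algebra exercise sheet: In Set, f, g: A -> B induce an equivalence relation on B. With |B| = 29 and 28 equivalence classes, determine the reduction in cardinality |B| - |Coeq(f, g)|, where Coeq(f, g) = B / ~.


The coequalizer Coeq(f, g) = B / ~ has one element per equivalence class.
|B| = 29, |Coeq(f, g)| = 28.
|B| - |Coeq(f, g)| = 29 - 28 = 1.

1


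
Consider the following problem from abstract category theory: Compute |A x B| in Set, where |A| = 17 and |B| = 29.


In Set, the product A x B is the Cartesian product.
By the universal property, |A x B| = |A| * |B|.
|A x B| = 17 * 29 = 493

493


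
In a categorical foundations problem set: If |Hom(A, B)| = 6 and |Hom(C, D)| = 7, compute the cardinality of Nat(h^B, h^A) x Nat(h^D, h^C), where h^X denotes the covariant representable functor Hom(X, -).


By the Yoneda lemma, Nat(h^B, h^A) is isomorphic to Hom(A, B),
so |Nat(h^B, h^A)| = |Hom(A, B)| and |Nat(h^D, h^C)| = |Hom(C, D)|.
|Hom(A, B)| = 6, |Hom(C, D)| = 7.
|Nat(h^B, h^A) x Nat(h^D, h^C)| = 6 * 7 = 42

42


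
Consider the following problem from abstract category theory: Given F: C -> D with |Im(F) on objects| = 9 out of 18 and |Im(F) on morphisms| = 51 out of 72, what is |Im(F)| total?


The image of F consists of distinct objects and distinct morphisms.
|Im(F)| on objects = 9
|Im(F)| on morphisms = 51
Total image cardinality = 9 + 51 = 60

60


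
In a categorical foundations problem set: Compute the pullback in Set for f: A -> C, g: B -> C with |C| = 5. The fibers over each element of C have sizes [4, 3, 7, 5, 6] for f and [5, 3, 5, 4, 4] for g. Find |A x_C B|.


The pullback A x_C B consists of pairs (a, b) with f(a) = g(b).
For each element c in C, the fiber product has |f^-1(c)| * |g^-1(c)| elements.
Summing over C: 4 * 5 + 3 * 3 + 7 * 5 + 5 * 4 + 6 * 4
= 20 + 9 + 35 + 20 + 24 = 108

108


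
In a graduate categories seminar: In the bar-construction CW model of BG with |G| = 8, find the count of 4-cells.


In the bar-construction CW model of BG, the n-cells are indexed by
n-tuples [g_1|...|g_n] of non-identity elements of G (degenerate
simplices with some g_i = e do not contribute cells), so there are
(|G| - 1)^n n-cells.
For dim = 4 with |G| = 8:
cells = (8 - 1)^4 = 7^4 = 2401

2401


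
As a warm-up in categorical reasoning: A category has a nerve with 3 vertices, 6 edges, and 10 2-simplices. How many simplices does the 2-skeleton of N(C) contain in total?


The 2-skeleton of the nerve N(C) consists of simplices in dimensions 0, 1, 2:
  |N(C)_0| = 3 (objects)
  |N(C)_1| = 6 (morphisms)
  |N(C)_2| = 10 (composable pairs)
Total = 3 + 6 + 10 = 19

19


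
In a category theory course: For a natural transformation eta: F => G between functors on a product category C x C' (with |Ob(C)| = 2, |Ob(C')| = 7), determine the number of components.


A natural transformation eta: F => G assigns one component morphism per
object of the domain category.
The domain is the product category C x C', so
|Ob(C x C')| = |Ob(C)| * |Ob(C')| = 2 * 7 = 14.
Therefore eta has 14 component morphisms.

14


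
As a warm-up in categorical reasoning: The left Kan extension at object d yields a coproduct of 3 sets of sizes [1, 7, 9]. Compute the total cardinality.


Pointwise, the left Kan extension (Lan_F H)(d) is the colimit, indexed
by the comma category (F downarrow d), of H composed with the
projection (F downarrow d) -> C. Here that colimit is given
as a coproduct (disjoint union) of sets, so its cardinality is the
sum of the sizes of the summands.
Coproduct of sets with sizes: 1 + 7 + 9
= 17

17


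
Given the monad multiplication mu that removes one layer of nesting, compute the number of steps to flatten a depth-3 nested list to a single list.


Each application of mu: T^2 -> T removes one layer of nesting.
Starting at depth 3 (i.e., T^3(X)), we need to reach T(X).
Number of mu applications = 3 - 1 = 2

2


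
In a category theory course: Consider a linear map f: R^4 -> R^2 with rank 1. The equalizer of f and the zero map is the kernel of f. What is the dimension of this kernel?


The equalizer of f and the zero map is ker(f).
By the rank-nullity theorem: dim(ker(f)) = dim(domain) - rank(f).
dim(ker(f)) = 4 - 1 = 3

3


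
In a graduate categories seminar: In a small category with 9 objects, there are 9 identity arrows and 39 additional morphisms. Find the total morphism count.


Each object has an identity morphism, giving 9 identities.
Adding the 39 non-identity morphisms:
Total = 9 + 39 = 48

48


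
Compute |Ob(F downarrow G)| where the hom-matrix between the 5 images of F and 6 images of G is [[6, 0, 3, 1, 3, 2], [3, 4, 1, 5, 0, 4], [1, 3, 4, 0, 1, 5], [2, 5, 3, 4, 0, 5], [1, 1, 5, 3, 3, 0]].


Objects of (F downarrow G) are triples (a, b, h: F(a)->G(b)).
The count equals the sum of all entries in the hom-matrix.
sum(row 0) = 15
sum(row 1) = 17
sum(row 2) = 14
sum(row 3) = 19
sum(row 4) = 13
Grand total = 78

78


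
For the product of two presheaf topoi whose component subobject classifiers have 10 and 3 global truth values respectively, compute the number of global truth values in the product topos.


In a product of presheaf topoi E_1 x E_2, the subobject classifier
is Omega = Omega_1 x Omega_2 (componentwise), so
|Omega(top)| = |Omega_1(top_1)| * |Omega_2(top_2)|.
= 10 * 3 = 30.

30


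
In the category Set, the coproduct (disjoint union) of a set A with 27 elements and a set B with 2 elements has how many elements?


In Set, the coproduct A + B is the disjoint union.
|A + B| = |A| + |B| = 27 + 2 = 29

29


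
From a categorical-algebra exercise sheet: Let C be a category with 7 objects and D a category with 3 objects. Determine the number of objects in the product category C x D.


The product category C x D has objects that are pairs (c, d).
Number of pairs = |Ob(C)| * |Ob(D)| = 7 * 3 = 21

21


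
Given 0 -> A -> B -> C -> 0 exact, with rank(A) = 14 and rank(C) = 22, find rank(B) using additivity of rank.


For a short exact sequence 0 -> A -> B -> C -> 0,
rank is additive: rank(B) = rank(A) + rank(C).
rank(B) = 14 + 22 = 36

36


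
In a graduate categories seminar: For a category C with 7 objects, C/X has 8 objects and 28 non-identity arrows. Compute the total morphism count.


In the slice category C/X, objects are morphisms to X.
Identity morphisms: 8 (one per object of C/X).
Non-identity morphisms: 28.
Total = 8 + 28 = 36

36


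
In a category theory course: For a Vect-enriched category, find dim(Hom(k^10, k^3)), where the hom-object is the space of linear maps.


In Vect-enriched categories, Hom(k^n, k^m) is the space of m x n matrices.
dim(Hom(k^10, k^3)) = 3 * 10 = 30

30


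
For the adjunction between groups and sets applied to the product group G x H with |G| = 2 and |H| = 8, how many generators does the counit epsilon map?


The counit epsilon_K: F(U(K)) -> K of the Free-Forgetful adjunction
maps |K| generators of F(U(K)) into K. For K = G x H (the product group),
|G x H| = |G| * |H|.
Total generators mapped = 2 * 8 = 16.

16


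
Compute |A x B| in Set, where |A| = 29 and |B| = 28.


In Set, the product A x B is the Cartesian product.
By the universal property, |A x B| = |A| * |B|.
|A x B| = 29 * 28 = 812

812


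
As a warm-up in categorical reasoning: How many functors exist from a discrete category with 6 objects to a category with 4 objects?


A functor from a discrete category C to D is determined by
where each object maps. Each of the 6 objects of C can map
to any of the 4 objects of D independently.
Number of functors = 4^6 = 4096

4096


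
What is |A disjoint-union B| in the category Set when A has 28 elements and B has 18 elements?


In Set, the coproduct A + B is the disjoint union.
|A + B| = |A| + |B| = 28 + 18 = 46

46


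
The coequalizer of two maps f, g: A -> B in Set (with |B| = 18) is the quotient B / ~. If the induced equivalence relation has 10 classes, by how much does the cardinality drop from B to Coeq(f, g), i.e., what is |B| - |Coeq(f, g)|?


The coequalizer Coeq(f, g) = B / ~ has one element per equivalence class.
|B| = 18, |Coeq(f, g)| = 10.
|B| - |Coeq(f, g)| = 18 - 10 = 8.

8


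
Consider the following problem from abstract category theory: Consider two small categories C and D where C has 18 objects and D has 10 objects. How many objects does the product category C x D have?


The product category C x D has objects that are pairs (c, d).
Number of pairs = |Ob(C)| * |Ob(D)| = 18 * 10 = 180

180


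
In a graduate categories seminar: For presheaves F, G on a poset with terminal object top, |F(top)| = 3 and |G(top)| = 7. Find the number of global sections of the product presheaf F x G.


Global sections of a presheaf on a poset with terminal top satisfy
Gamma(H) ~ H(top). Presheaves admit pointwise products, so
(F x G)(top) = F(top) x G(top) (Cartesian product).
|Gamma(F x G)| = |F(top)| * |G(top)| = 3 * 7 = 21.

21


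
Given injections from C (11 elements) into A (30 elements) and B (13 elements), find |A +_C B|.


The pushout A +_C B identifies the images of C in A and B.
|A +_C B| = |A| + |B| - |C| (for injections).
= 30 + 13 - 11 = 32

32


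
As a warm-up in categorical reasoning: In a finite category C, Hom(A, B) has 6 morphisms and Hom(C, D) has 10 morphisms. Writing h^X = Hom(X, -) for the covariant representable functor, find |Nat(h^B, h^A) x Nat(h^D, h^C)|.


By the Yoneda lemma, Nat(h^B, h^A) is isomorphic to Hom(A, B),
so |Nat(h^B, h^A)| = |Hom(A, B)| and |Nat(h^D, h^C)| = |Hom(C, D)|.
|Hom(A, B)| = 6, |Hom(C, D)| = 10.
|Nat(h^B, h^A) x Nat(h^D, h^C)| = 6 * 10 = 60

60


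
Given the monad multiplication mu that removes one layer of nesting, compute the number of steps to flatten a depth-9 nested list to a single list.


Each application of mu: T^2 -> T removes one layer of nesting.
Starting at depth 9 (i.e., T^9(X)), we need to reach T(X).
Number of mu applications = 9 - 1 = 8

8


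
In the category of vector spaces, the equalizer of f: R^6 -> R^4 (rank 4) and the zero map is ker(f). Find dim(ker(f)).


The equalizer of f and the zero map is ker(f).
By the rank-nullity theorem: dim(ker(f)) = dim(domain) - rank(f).
dim(ker(f)) = 6 - 4 = 2

2


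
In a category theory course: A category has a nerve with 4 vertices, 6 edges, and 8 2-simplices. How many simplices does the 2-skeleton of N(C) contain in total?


The 2-skeleton of the nerve N(C) consists of simplices in dimensions 0, 1, 2:
  |N(C)_0| = 4 (objects)
  |N(C)_1| = 6 (morphisms)
  |N(C)_2| = 8 (composable pairs)
Total = 4 + 6 + 8 = 18

18


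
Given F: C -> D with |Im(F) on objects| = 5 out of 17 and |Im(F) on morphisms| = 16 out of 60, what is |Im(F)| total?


The image of F consists of distinct objects and distinct morphisms.
|Im(F)| on objects = 5
|Im(F)| on morphisms = 16
Total image cardinality = 5 + 16 = 21

21


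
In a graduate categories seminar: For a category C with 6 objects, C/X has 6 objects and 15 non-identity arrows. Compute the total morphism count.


In the slice category C/X, objects are morphisms to X.
Identity morphisms: 6 (one per object of C/X).
Non-identity morphisms: 15.
Total = 6 + 15 = 21

21


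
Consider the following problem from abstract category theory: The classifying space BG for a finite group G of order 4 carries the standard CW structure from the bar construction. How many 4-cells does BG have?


In the bar-construction CW model of BG, the n-cells are indexed by
n-tuples [g_1|...|g_n] of non-identity elements of G (degenerate
simplices with some g_i = e do not contribute cells), so there are
(|G| - 1)^n n-cells.
For dim = 4 with |G| = 4:
cells = (4 - 1)^4 = 3^4 = 81

81


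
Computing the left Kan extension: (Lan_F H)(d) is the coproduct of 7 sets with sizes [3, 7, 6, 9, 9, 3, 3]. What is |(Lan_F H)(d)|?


Pointwise, the left Kan extension (Lan_F H)(d) is the colimit, indexed
by the comma category (F downarrow d), of H composed with the
projection (F downarrow d) -> C. Here that colimit is given
as a coproduct (disjoint union) of sets, so its cardinality is the
sum of the sizes of the summands.
Coproduct of sets with sizes: 3 + 7 + 6 + 9 + 9 + 3 + 3
= 40

40


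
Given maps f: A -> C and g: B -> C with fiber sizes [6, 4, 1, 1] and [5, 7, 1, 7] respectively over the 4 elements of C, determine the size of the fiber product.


The pullback A x_C B consists of pairs (a, b) with f(a) = g(b).
For each element c in C, the fiber product has |f^-1(c)| * |g^-1(c)| elements.
Summing over C: 6 * 5 + 4 * 7 + 1 * 1 + 1 * 7
= 30 + 28 + 1 + 7 = 66

66


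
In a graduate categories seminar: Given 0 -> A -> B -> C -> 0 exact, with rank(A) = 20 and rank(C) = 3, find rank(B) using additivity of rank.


For a short exact sequence 0 -> A -> B -> C -> 0,
rank is additive: rank(B) = rank(A) + rank(C).
rank(B) = 20 + 3 = 23

23


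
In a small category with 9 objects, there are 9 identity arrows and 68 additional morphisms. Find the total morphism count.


Each object has an identity morphism, giving 9 identities.
Adding the 68 non-identity morphisms:
Total = 9 + 68 = 77

77


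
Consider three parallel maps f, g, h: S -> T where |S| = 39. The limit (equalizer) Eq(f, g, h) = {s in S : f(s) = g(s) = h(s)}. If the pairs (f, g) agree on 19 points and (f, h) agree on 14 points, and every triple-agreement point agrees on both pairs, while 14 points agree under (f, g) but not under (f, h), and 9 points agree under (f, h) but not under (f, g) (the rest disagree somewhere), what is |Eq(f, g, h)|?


Eq(f, g, h) is the triple-agreement set: points in S where all three
maps take the same value. Using inclusion-exclusion on the pairwise data:
Pair (f, g) agrees on 19 points; pair (f, h) on 14 points.
Points agreeing under (f, g) but not (f, h) = 14; under (f, h) but not (f, g) = 9.
Triple-agreement = agreement-in-(f, g) minus points that agree under (f, g) but not (f, h):
|Eq(f, g, h)| = 19 - 14 = 5
(cross-check via (f, h): 14 - 9 = 5.)

5


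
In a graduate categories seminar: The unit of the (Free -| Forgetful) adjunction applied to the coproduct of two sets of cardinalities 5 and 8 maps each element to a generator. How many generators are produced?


The unit eta_X: X -> U(F(X)) of the Free-Forgetful adjunction
maps each element of X to a generator of F(X). For X = S + T (disjoint
union in Set), |S + T| = |S| + |T|.
Total mappings = 5 + 8 = 13.

13


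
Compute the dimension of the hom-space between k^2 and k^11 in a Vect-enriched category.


In Vect-enriched categories, Hom(k^n, k^m) is the space of m x n matrices.
dim(Hom(k^2, k^11)) = 11 * 2 = 22

22


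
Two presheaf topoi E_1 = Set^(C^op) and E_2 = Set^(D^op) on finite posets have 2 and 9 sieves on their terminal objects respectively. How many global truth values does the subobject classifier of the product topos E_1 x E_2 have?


In a product of presheaf topoi E_1 x E_2, the subobject classifier
is Omega = Omega_1 x Omega_2 (componentwise), so
|Omega(top)| = |Omega_1(top_1)| * |Omega_2(top_2)|.
= 2 * 9 = 18.

18


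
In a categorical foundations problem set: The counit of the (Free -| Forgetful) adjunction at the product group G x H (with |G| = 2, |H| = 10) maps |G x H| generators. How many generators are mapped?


The counit epsilon_K: F(U(K)) -> K of the Free-Forgetful adjunction
maps |K| generators of F(U(K)) into K. For K = G x H (the product group),
|G x H| = |G| * |H|.
Total generators mapped = 2 * 10 = 20.

20


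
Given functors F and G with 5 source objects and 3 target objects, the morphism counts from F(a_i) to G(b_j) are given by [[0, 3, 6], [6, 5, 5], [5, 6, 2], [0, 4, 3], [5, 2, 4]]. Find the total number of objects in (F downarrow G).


Objects of (F downarrow G) are triples (a, b, h: F(a)->G(b)).
The count equals the sum of all entries in the hom-matrix.
sum(row 0) = 9
sum(row 1) = 16
sum(row 2) = 13
sum(row 3) = 7
sum(row 4) = 11
Grand total = 56

56


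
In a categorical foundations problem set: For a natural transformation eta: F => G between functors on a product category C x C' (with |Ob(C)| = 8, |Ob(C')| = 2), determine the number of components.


A natural transformation eta: F => G assigns one component morphism per
object of the domain category.
The domain is the product category C x C', so
|Ob(C x C')| = |Ob(C)| * |Ob(C')| = 8 * 2 = 16.
Therefore eta has 16 component morphisms.

16


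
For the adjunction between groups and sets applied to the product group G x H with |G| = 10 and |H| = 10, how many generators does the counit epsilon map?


The counit epsilon_K: F(U(K)) -> K of the Free-Forgetful adjunction
maps |K| generators of F(U(K)) into K. For K = G x H (the product group),
|G x H| = |G| * |H|.
Total generators mapped = 10 * 10 = 100.

100


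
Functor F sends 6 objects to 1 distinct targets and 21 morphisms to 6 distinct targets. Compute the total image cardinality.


The image of F consists of distinct objects and distinct morphisms.
|Im(F)| on objects = 1
|Im(F)| on morphisms = 6
Total image cardinality = 1 + 6 = 7

7


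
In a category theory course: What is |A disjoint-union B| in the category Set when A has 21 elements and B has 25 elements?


In Set, the coproduct A + B is the disjoint union.
|A + B| = |A| + |B| = 21 + 25 = 46

46


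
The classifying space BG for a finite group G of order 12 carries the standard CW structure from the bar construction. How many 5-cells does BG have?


In the bar-construction CW model of BG, the n-cells are indexed by
n-tuples [g_1|...|g_n] of non-identity elements of G (degenerate
simplices with some g_i = e do not contribute cells), so there are
(|G| - 1)^n n-cells.
For dim = 5 with |G| = 12:
cells = (12 - 1)^5 = 11^5 = 161051

161051


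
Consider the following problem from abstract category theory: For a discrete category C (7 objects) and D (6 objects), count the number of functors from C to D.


A functor from a discrete category C to D is determined by
where each object maps. Each of the 7 objects of C can map
to any of the 6 objects of D independently.
Number of functors = 6^7 = 279936

279936


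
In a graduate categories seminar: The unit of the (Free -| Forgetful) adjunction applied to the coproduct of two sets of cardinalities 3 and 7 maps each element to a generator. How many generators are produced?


The unit eta_X: X -> U(F(X)) of the Free-Forgetful adjunction
maps each element of X to a generator of F(X). For X = S + T (disjoint
union in Set), |S + T| = |S| + |T|.
Total mappings = 3 + 7 = 10.

10


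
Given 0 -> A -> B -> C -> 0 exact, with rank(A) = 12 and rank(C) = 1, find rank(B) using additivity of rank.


For a short exact sequence 0 -> A -> B -> C -> 0,
rank is additive: rank(B) = rank(A) + rank(C).
rank(B) = 12 + 1 = 13

13


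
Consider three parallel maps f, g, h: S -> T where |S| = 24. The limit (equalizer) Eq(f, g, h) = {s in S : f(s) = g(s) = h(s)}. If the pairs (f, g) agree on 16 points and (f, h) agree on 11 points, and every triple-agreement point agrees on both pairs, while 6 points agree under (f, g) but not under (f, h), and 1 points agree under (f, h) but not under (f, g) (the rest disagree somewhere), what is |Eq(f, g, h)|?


Eq(f, g, h) is the triple-agreement set: points in S where all three
maps take the same value. Using inclusion-exclusion on the pairwise data:
Pair (f, g) agrees on 16 points; pair (f, h) on 11 points.
Points agreeing under (f, g) but not (f, h) = 6; under (f, h) but not (f, g) = 1.
Triple-agreement = agreement-in-(f, g) minus points that agree under (f, g) but not (f, h):
|Eq(f, g, h)| = 16 - 6 = 10
(cross-check via (f, h): 11 - 1 = 10.)

10


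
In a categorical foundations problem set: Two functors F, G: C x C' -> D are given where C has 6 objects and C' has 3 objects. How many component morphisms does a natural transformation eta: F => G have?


A natural transformation eta: F => G assigns one component morphism per
object of the domain category.
The domain is the product category C x C', so
|Ob(C x C')| = |Ob(C)| * |Ob(C')| = 6 * 3 = 18.
Therefore eta has 18 component morphisms.

18


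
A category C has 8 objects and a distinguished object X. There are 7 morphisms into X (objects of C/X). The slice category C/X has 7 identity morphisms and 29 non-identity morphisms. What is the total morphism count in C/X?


In the slice category C/X, objects are morphisms to X.
Identity morphisms: 7 (one per object of C/X).
Non-identity morphisms: 29.
Total = 7 + 29 = 36

36


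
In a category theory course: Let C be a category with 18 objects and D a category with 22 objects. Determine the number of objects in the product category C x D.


The product category C x D has objects that are pairs (c, d).
Number of pairs = |Ob(C)| * |Ob(D)| = 18 * 22 = 396

396


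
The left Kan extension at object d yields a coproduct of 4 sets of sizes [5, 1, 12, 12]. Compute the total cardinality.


Pointwise, the left Kan extension (Lan_F H)(d) is the colimit, indexed
by the comma category (F downarrow d), of H composed with the
projection (F downarrow d) -> C. Here that colimit is given
as a coproduct (disjoint union) of sets, so its cardinality is the
sum of the sizes of the summands.
Coproduct of sets with sizes: 5 + 1 + 12 + 12
= 30

30


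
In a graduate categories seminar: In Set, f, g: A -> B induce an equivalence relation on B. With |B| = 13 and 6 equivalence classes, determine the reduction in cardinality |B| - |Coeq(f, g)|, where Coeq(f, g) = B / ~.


The coequalizer Coeq(f, g) = B / ~ has one element per equivalence class.
|B| = 13, |Coeq(f, g)| = 6.
|B| - |Coeq(f, g)| = 13 - 6 = 7.

7


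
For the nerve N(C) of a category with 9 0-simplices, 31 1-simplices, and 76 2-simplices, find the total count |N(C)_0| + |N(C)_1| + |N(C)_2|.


The 2-skeleton of the nerve N(C) consists of simplices in dimensions 0, 1, 2:
  |N(C)_0| = 9 (objects)
  |N(C)_1| = 31 (morphisms)
  |N(C)_2| = 76 (composable pairs)
Total = 9 + 31 + 76 = 116

116


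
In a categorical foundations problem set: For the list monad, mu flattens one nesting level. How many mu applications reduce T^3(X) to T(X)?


Each application of mu: T^2 -> T removes one layer of nesting.
Starting at depth 3 (i.e., T^3(X)), we need to reach T(X).
Number of mu applications = 3 - 1 = 2

2


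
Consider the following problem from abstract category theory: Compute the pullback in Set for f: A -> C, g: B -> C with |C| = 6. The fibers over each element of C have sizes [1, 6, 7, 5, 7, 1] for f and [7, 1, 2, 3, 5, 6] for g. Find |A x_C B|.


The pullback A x_C B consists of pairs (a, b) with f(a) = g(b).
For each element c in C, the fiber product has |f^-1(c)| * |g^-1(c)| elements.
Summing over C: 1 * 7 + 6 * 1 + 7 * 2 + 5 * 3 + 7 * 5 + 1 * 6
= 7 + 6 + 14 + 15 + 35 + 6 = 83

83


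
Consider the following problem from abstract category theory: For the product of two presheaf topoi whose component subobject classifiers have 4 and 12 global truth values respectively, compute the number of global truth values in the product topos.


In a product of presheaf topoi E_1 x E_2, the subobject classifier
is Omega = Omega_1 x Omega_2 (componentwise), so
|Omega(top)| = |Omega_1(top_1)| * |Omega_2(top_2)|.
= 4 * 12 = 48.

48


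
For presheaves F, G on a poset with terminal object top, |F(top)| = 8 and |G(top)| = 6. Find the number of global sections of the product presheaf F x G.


Global sections of a presheaf on a poset with terminal top satisfy
Gamma(H) ~ H(top). Presheaves admit pointwise products, so
(F x G)(top) = F(top) x G(top) (Cartesian product).
|Gamma(F x G)| = |F(top)| * |G(top)| = 8 * 6 = 48.

48


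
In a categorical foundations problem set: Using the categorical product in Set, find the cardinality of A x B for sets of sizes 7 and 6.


In Set, the product A x B is the Cartesian product.
By the universal property, |A x B| = |A| * |B|.
|A x B| = 7 * 6 = 42

42


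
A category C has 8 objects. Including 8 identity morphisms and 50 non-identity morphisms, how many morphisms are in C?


Each object has an identity morphism, giving 8 identities.
Adding the 50 non-identity morphisms:
Total = 8 + 50 = 58

58


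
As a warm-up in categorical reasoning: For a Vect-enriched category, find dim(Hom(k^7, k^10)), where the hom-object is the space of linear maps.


In Vect-enriched categories, Hom(k^n, k^m) is the space of m x n matrices.
dim(Hom(k^7, k^10)) = 10 * 7 = 70

70


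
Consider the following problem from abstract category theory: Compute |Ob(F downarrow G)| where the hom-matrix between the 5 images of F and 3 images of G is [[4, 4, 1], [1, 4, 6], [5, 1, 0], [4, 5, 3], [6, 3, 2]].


Objects of (F downarrow G) are triples (a, b, h: F(a)->G(b)).
The count equals the sum of all entries in the hom-matrix.
sum(row 0) = 9
sum(row 1) = 11
sum(row 2) = 6
sum(row 3) = 12
sum(row 4) = 11
Grand total = 49

49


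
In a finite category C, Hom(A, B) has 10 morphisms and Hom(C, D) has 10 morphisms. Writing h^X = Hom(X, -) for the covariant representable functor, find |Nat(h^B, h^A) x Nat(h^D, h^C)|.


By the Yoneda lemma, Nat(h^B, h^A) is isomorphic to Hom(A, B),
so |Nat(h^B, h^A)| = |Hom(A, B)| and |Nat(h^D, h^C)| = |Hom(C, D)|.
|Hom(A, B)| = 10, |Hom(C, D)| = 10.
|Nat(h^B, h^A) x Nat(h^D, h^C)| = 10 * 10 = 100

100


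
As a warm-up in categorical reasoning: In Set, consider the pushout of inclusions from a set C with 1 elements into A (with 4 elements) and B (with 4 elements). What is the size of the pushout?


The pushout A +_C B identifies the images of C in A and B.
|A +_C B| = |A| + |B| - |C| (for injections).
= 4 + 4 - 1 = 7

7


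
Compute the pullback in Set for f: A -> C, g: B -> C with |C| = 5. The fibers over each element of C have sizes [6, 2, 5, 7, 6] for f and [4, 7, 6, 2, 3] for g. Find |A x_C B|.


The pullback A x_C B consists of pairs (a, b) with f(a) = g(b).
For each element c in C, the fiber product has |f^-1(c)| * |g^-1(c)| elements.
Summing over C: 6 * 4 + 2 * 7 + 5 * 6 + 7 * 2 + 6 * 3
= 24 + 14 + 30 + 14 + 18 = 100

100


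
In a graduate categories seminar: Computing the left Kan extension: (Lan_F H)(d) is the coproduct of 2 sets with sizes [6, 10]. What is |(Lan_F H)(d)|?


Pointwise, the left Kan extension (Lan_F H)(d) is the colimit, indexed
by the comma category (F downarrow d), of H composed with the
projection (F downarrow d) -> C. Here that colimit is given
as a coproduct (disjoint union) of sets, so its cardinality is the
sum of the sizes of the summands.
Coproduct of sets with sizes: 6 + 10
= 16

16


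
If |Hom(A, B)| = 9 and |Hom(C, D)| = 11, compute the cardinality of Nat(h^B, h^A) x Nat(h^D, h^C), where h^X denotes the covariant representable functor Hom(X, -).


By the Yoneda lemma, Nat(h^B, h^A) is isomorphic to Hom(A, B),
so |Nat(h^B, h^A)| = |Hom(A, B)| and |Nat(h^D, h^C)| = |Hom(C, D)|.
|Hom(A, B)| = 9, |Hom(C, D)| = 11.
|Nat(h^B, h^A) x Nat(h^D, h^C)| = 9 * 11 = 99

99


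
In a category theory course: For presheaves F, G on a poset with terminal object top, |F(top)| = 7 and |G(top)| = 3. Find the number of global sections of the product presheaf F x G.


Global sections of a presheaf on a poset with terminal top satisfy
Gamma(H) ~ H(top). Presheaves admit pointwise products, so
(F x G)(top) = F(top) x G(top) (Cartesian product).
|Gamma(F x G)| = |F(top)| * |G(top)| = 7 * 3 = 21.

21


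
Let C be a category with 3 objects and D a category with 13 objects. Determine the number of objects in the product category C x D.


The product category C x D has objects that are pairs (c, d).
Number of pairs = |Ob(C)| * |Ob(D)| = 3 * 13 = 39

39


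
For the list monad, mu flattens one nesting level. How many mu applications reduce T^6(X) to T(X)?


Each application of mu: T^2 -> T removes one layer of nesting.
Starting at depth 6 (i.e., T^6(X)), we need to reach T(X).
Number of mu applications = 6 - 1 = 5

5


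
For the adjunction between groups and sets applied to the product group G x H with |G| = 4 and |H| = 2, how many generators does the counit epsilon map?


The counit epsilon_K: F(U(K)) -> K of the Free-Forgetful adjunction
maps |K| generators of F(U(K)) into K. For K = G x H (the product group),
|G x H| = |G| * |H|.
Total generators mapped = 4 * 2 = 8.

8


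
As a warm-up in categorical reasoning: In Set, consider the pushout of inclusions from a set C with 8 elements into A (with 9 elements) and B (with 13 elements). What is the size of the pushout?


The pushout A +_C B identifies the images of C in A and B.
|A +_C B| = |A| + |B| - |C| (for injections).
= 9 + 13 - 8 = 14

14


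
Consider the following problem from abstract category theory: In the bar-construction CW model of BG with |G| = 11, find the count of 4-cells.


In the bar-construction CW model of BG, the n-cells are indexed by
n-tuples [g_1|...|g_n] of non-identity elements of G (degenerate
simplices with some g_i = e do not contribute cells), so there are
(|G| - 1)^n n-cells.
For dim = 4 with |G| = 11:
cells = (11 - 1)^4 = 10^4 = 10000

10000


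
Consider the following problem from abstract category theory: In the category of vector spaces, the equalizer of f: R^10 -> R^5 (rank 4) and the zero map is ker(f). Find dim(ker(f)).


The equalizer of f and the zero map is ker(f).
By the rank-nullity theorem: dim(ker(f)) = dim(domain) - rank(f).
dim(ker(f)) = 10 - 4 = 6

6


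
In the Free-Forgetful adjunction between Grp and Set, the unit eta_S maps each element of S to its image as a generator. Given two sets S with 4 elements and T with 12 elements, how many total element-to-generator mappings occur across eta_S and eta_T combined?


The unit eta_X: X -> U(F(X)) of the Free-Forgetful adjunction
maps each element of X to a generator of F(X). For X = S + T (disjoint
union in Set), |S + T| = |S| + |T|.
Total mappings = 4 + 12 = 16.

16


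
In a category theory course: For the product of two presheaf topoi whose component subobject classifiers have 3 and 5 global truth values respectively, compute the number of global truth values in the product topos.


In a product of presheaf topoi E_1 x E_2, the subobject classifier
is Omega = Omega_1 x Omega_2 (componentwise), so
|Omega(top)| = |Omega_1(top_1)| * |Omega_2(top_2)|.
= 3 * 5 = 15.

15


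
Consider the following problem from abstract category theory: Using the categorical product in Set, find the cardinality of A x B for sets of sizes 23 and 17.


In Set, the product A x B is the Cartesian product.
By the universal property, |A x B| = |A| * |B|.
|A x B| = 23 * 17 = 391

391


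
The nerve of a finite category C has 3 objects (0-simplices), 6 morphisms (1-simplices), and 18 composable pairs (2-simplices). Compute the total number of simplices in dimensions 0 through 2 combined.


The 2-skeleton of the nerve N(C) consists of simplices in dimensions 0, 1, 2:
  |N(C)_0| = 3 (objects)
  |N(C)_1| = 6 (morphisms)
  |N(C)_2| = 18 (composable pairs)
Total = 3 + 6 + 18 = 27

27


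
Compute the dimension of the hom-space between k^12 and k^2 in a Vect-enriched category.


In Vect-enriched categories, Hom(k^n, k^m) is the space of m x n matrices.
dim(Hom(k^12, k^2)) = 2 * 12 = 24

24


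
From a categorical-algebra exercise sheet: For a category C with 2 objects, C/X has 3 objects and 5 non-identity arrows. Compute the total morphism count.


In the slice category C/X, objects are morphisms to X.
Identity morphisms: 3 (one per object of C/X).
Non-identity morphisms: 5.
Total = 3 + 5 = 8

8


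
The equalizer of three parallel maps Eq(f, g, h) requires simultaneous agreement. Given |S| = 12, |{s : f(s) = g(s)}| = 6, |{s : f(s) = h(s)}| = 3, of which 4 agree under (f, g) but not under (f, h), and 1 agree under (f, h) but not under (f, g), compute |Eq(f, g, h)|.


Eq(f, g, h) is the triple-agreement set: points in S where all three
maps take the same value. Using inclusion-exclusion on the pairwise data:
Pair (f, g) agrees on 6 points; pair (f, h) on 3 points.
Points agreeing under (f, g) but not (f, h) = 4; under (f, h) but not (f, g) = 1.
Triple-agreement = agreement-in-(f, g) minus points that agree under (f, g) but not (f, h):
|Eq(f, g, h)| = 6 - 4 = 2
(cross-check via (f, h): 3 - 1 = 2.)

2


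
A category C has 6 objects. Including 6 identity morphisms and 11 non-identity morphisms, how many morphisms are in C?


Each object has an identity morphism, giving 6 identities.
Adding the 11 non-identity morphisms:
Total = 6 + 11 = 17

17


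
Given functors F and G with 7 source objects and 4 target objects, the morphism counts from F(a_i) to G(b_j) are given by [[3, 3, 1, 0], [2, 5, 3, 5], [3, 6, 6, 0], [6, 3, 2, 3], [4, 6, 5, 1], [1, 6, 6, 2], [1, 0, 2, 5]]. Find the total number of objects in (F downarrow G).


Objects of (F downarrow G) are triples (a, b, h: F(a)->G(b)).
The count equals the sum of all entries in the hom-matrix.
sum(row 0) = 7
sum(row 1) = 15
sum(row 2) = 15
sum(row 3) = 14
sum(row 4) = 16
sum(row 5) = 15
sum(row 6) = 8
Grand total = 90

90


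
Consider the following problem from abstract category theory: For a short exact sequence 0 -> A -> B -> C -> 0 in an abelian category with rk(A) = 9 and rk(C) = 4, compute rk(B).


For a short exact sequence 0 -> A -> B -> C -> 0,
rank is additive: rank(B) = rank(A) + rank(C).
rank(B) = 9 + 4 = 13

13


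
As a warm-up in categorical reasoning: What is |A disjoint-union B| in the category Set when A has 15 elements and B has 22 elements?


In Set, the coproduct A + B is the disjoint union.
|A + B| = |A| + |B| = 15 + 22 = 37

37


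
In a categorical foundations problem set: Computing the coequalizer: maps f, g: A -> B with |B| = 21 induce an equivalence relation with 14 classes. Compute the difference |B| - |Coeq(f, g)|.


The coequalizer Coeq(f, g) = B / ~ has one element per equivalence class.
|B| = 21, |Coeq(f, g)| = 14.
|B| - |Coeq(f, g)| = 21 - 14 = 7.

7


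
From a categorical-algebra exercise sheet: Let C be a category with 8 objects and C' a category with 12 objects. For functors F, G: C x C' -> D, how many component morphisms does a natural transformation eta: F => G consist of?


A natural transformation eta: F => G assigns one component morphism per
object of the domain category.
The domain is the product category C x C', so
|Ob(C x C')| = |Ob(C)| * |Ob(C')| = 8 * 12 = 96.
Therefore eta has 96 component morphisms.

96


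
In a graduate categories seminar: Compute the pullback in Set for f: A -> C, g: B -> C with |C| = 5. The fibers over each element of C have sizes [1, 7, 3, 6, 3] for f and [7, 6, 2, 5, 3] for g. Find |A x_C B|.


The pullback A x_C B consists of pairs (a, b) with f(a) = g(b).
For each element c in C, the fiber product has |f^-1(c)| * |g^-1(c)| elements.
Summing over C: 1 * 7 + 7 * 6 + 3 * 2 + 6 * 5 + 3 * 3
= 7 + 42 + 6 + 30 + 9 = 94

94


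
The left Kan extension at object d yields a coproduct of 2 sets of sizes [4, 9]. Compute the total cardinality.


Pointwise, the left Kan extension (Lan_F H)(d) is the colimit, indexed
by the comma category (F downarrow d), of H composed with the
projection (F downarrow d) -> C. Here that colimit is given
as a coproduct (disjoint union) of sets, so its cardinality is the
sum of the sizes of the summands.
Coproduct of sets with sizes: 4 + 9
= 13

13


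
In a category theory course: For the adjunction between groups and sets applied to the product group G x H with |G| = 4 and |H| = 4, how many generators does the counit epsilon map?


The counit epsilon_K: F(U(K)) -> K of the Free-Forgetful adjunction
maps |K| generators of F(U(K)) into K. For K = G x H (the product group),
|G x H| = |G| * |H|.
Total generators mapped = 4 * 4 = 16.

16


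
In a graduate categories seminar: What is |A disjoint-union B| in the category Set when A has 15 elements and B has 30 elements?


In Set, the coproduct A + B is the disjoint union.
|A + B| = |A| + |B| = 15 + 30 = 45

45


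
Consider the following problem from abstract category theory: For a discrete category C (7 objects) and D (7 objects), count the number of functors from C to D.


A functor from a discrete category C to D is determined by
where each object maps. Each of the 7 objects of C can map
to any of the 7 objects of D independently.
Number of functors = 7^7 = 823543

823543


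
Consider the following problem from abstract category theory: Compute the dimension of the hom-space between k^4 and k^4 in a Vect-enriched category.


In Vect-enriched categories, Hom(k^n, k^m) is the space of m x n matrices.
dim(Hom(k^4, k^4)) = 4 * 4 = 16

16


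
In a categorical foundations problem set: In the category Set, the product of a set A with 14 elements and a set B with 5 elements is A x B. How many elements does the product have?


In Set, the product A x B is the Cartesian product.
By the universal property, |A x B| = |A| * |B|.
|A x B| = 14 * 5 = 70

70


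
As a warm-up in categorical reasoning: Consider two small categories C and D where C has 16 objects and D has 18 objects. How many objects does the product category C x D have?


The product category C x D has objects that are pairs (c, d).
Number of pairs = |Ob(C)| * |Ob(D)| = 16 * 18 = 288

288


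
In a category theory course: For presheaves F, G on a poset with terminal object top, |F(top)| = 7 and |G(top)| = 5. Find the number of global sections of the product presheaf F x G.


Global sections of a presheaf on a poset with terminal top satisfy
Gamma(H) ~ H(top). Presheaves admit pointwise products, so
(F x G)(top) = F(top) x G(top) (Cartesian product).
|Gamma(F x G)| = |F(top)| * |G(top)| = 7 * 5 = 35.

35


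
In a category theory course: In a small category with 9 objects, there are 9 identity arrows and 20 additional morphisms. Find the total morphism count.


Each object has an identity morphism, giving 9 identities.
Adding the 20 non-identity morphisms:
Total = 9 + 20 = 29

29


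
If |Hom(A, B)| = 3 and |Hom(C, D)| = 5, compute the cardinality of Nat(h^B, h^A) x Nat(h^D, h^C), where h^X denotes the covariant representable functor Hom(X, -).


By the Yoneda lemma, Nat(h^B, h^A) is isomorphic to Hom(A, B),
so |Nat(h^B, h^A)| = |Hom(A, B)| and |Nat(h^D, h^C)| = |Hom(C, D)|.
|Hom(A, B)| = 3, |Hom(C, D)| = 5.
|Nat(h^B, h^A) x Nat(h^D, h^C)| = 3 * 5 = 15

15


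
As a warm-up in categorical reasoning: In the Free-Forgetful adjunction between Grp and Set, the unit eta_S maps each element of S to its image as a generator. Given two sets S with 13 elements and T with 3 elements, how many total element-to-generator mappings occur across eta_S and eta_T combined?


The unit eta_X: X -> U(F(X)) of the Free-Forgetful adjunction
maps each element of X to a generator of F(X). For X = S + T (disjoint
union in Set), |S + T| = |S| + |T|.
Total mappings = 13 + 3 = 16.

16


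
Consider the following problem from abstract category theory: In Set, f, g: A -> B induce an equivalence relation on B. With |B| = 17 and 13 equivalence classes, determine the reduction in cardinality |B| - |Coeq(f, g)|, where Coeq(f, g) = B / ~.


The coequalizer Coeq(f, g) = B / ~ has one element per equivalence class.
|B| = 17, |Coeq(f, g)| = 13.
|B| - |Coeq(f, g)| = 17 - 13 = 4.

4
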